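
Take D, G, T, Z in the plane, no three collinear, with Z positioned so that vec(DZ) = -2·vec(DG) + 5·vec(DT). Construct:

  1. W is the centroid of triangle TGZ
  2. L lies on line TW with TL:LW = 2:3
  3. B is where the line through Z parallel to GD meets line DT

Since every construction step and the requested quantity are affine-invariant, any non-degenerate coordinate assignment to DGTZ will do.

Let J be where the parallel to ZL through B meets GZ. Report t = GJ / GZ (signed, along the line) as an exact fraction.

t = -43/11

Set D = (0, 0), G = (1, 0), T = (0, 1), Z = (-2, 5); any affine frame gives the same invariant.
1. W is the centroid of triangle TGZ ⇒ W = (-1/3, 2)
2. L lies on line TW with TL:LW = 2:3 ⇒ L = (-2/15, 7/5)
3. B is where the line through Z parallel to GD meets line DT ⇒ B = (0, 5)
through B parallel to ZL: direction (28/15, -18/5); meets GZ at J = (140/11, -215/11)
J = G + t·(Z−G) with t = -43/11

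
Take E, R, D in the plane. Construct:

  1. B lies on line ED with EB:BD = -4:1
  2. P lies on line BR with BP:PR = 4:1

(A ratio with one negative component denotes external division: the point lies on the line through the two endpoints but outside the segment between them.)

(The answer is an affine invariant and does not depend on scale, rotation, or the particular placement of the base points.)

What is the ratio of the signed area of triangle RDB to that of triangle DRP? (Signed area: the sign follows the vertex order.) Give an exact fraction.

Assign E = (0, 0), R = (1, 0), D = (0, 1) — the answer is frame-independent, so this choice is without loss of generality.
1. B lies on line ED with EB:BD = -4:1 ⇒ B = (0, 4/3)
2. P lies on line BR with BP:PR = 4:1 ⇒ P = (4/5, 4/15)
2·[RDB] = -1/3, 2·[DRP] = 1/15
[RDB]:[DRP] = -1/3:1/15 = -5

[RDB]:[DRP] = -5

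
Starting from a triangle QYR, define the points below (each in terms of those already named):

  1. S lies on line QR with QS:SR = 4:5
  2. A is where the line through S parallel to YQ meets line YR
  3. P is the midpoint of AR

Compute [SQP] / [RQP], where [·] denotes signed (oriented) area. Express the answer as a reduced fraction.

Work in coordinates with Q = (0, 0), Y = (1, 0), R = (0, 1).
1. S lies on line QR with QS:SR = 4:5 ⇒ S = (0, 4/9)
2. A is where the line through S parallel to YQ meets line YR ⇒ A = (5/9, 4/9)
3. P is the midpoint of AR ⇒ P = (5/18, 13/18)
2·[SQP] = 10/81, 2·[RQP] = 5/18
[SQP]:[RQP] = 10/81:5/18 = 4/9

[SQP]:[RQP] = 4/9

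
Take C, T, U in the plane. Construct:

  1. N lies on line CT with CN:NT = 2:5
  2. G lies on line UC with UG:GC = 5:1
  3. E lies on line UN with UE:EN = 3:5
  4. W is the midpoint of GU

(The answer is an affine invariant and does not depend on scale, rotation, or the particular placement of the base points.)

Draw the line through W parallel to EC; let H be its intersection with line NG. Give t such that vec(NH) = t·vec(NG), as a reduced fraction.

Set C = (0, 0), T = (1, 0), U = (0, 1); any affine frame gives the same invariant.
1. N lies on line CT with CN:NT = 2:5 ⇒ N = (2/7, 0)
2. G lies on line UC with UG:GC = 5:1 ⇒ G = (0, 1/6)
3. E lies on line UN with UE:EN = 3:5 ⇒ E = (3/28, 5/8)
4. W is the midpoint of GU ⇒ W = (0, 7/12)
through W parallel to EC: direction (-3/28, -5/8); meets NG at H = (-5/77, 9/44)
H = N + t·(G−N) with t = 27/22

t = 27/22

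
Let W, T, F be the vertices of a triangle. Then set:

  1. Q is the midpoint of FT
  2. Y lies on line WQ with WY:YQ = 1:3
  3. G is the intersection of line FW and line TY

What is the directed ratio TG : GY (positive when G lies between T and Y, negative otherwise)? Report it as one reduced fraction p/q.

TG:GY = -8

Assign W = (0, 0), T = (1, 0), F = (0, 1) — the answer is frame-independent, so this choice is without loss of generality.
1. Q is the midpoint of FT ⇒ Q = (1/2, 1/2)
2. Y lies on line WQ with WY:YQ = 1:3 ⇒ Y = (1/8, 1/8)
3. G is the intersection of line FW and line TY ⇒ G = (0, 1/7)
G = T + t·(Y−T) with t = 8/7, so TG:GY = t:(1−t) = 8/7:-1/7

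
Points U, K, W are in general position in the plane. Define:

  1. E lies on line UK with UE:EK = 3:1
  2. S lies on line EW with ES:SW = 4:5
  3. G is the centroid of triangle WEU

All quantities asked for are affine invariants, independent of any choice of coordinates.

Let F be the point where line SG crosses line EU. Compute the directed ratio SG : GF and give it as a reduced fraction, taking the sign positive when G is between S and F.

Work in coordinates with U = (0, 0), K = (1, 0), W = (0, 1).
1. E lies on line UK with UE:EK = 3:1 ⇒ E = (3/4, 0)
2. S lies on line EW with ES:SW = 4:5 ⇒ S = (5/12, 4/9)
3. G is the centroid of triangle WEU ⇒ G = (1/4, 1/3)
line SG meets EU at F = (-1/4, 0)
G = S + t·(F−S) with t = 1/4, so SG:GF = 1/4:3/4

SG:GF = 1/3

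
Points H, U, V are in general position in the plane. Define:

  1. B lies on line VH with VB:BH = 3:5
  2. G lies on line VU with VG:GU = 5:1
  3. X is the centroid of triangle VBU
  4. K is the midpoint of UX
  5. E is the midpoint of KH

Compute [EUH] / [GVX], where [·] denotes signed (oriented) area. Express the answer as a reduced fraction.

Set H = (0, 0), U = (1, 0), V = (0, 1); any affine frame gives the same invariant.
1. B lies on line VH with VB:BH = 3:5 ⇒ B = (0, 5/8)
2. G lies on line VU with VG:GU = 5:1 ⇒ G = (5/6, 1/6)
3. X is the centroid of triangle VBU ⇒ X = (1/3, 13/24)
4. K is the midpoint of UX ⇒ K = (2/3, 13/48)
5. E is the midpoint of KH ⇒ E = (1/3, 13/96)
2·[EUH] = -13/96, 2·[GVX] = 5/48
[EUH]:[GVX] = -13/96:5/48 = -13/10

[EUH]:[GVX] = -13/10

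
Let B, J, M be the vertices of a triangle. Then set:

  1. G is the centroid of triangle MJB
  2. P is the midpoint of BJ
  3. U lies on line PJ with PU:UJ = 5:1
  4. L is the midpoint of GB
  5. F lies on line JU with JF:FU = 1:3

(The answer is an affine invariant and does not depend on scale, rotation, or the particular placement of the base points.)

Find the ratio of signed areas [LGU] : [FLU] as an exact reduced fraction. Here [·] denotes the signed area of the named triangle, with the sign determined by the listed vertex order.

[LGU]:[FLU] = -44/3

Choose coordinates B = (0, 0), J = (1, 0), M = (0, 1).
1. G is the centroid of triangle MJB ⇒ G = (1/3, 1/3)
2. P is the midpoint of BJ ⇒ P = (1/2, 0)
3. U lies on line PJ with PU:UJ = 5:1 ⇒ U = (11/12, 0)
4. L is the midpoint of GB ⇒ L = (1/6, 1/6)
5. F lies on line JU with JF:FU = 1:3 ⇒ F = (47/48, 0)
2·[LGU] = -11/72, 2·[FLU] = 1/96
[LGU]:[FLU] = -11/72:1/96 = -44/3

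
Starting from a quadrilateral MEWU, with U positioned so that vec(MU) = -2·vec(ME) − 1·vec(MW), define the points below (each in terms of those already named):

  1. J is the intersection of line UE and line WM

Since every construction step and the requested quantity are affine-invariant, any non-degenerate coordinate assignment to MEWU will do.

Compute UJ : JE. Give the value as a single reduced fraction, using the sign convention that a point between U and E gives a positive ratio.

Set M = (0, 0), E = (1, 0), W = (0, 1), U = (-2, -1); any affine frame gives the same invariant.
1. J is the intersection of line UE and line WM ⇒ J = (0, -1/3)
J = U + t·(E−U) with t = 2/3, so UJ:JE = t:(1−t) = 2/3:1/3

UJ:JE = 2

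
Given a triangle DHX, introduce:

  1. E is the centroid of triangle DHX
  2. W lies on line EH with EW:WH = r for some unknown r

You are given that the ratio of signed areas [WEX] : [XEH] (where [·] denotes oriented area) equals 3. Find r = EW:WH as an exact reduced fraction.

r = -3/4

Assign D = (0, 0), H = (1, 0), X = (0, 1) — the answer is frame-independent, so this choice is without loss of generality.
1. E is the centroid of triangle DHX ⇒ E = (1/3, 1/3)
2. With EW:WH = r, write λ = r/(r+1) so W = E + λ·(H−E); W is affine-linear in λ
Every point depending on W is an affine combination of W and λ-independent points, so each such coordinate is linear in λ; the λ² term in each signed area is a multiple of (H−E)×(H−E) = 0, so 2·[WEX] and 2·[XEH] are each linear in λ. Evaluating at λ=0 and λ=1:
  2·[WEX] = -1/3·λ,   2·[XEH] = 1/3
So [WEX]:[XEH] = (-1/3·λ) / (1/3). Setting this equal to 3:
  -1/3·λ = 3·(1/3)  ⇒  λ = -3
Then r = λ/(1−λ) = (-3)/(4) = -3/4. Check: with r = -3/4, W = (-5/3, 4/3) and [WEX]:[XEH] = 3 as required.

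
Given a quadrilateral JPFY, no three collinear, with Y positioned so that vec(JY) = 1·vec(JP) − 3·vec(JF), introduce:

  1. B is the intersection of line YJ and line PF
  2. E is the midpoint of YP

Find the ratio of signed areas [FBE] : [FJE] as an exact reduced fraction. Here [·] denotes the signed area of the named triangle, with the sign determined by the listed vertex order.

[FBE]:[FJE] = 3/4

Choose coordinates J = (0, 0), P = (1, 0), F = (0, 1), Y = (1, -3).
1. B is the intersection of line YJ and line PF ⇒ B = (-1/2, 3/2)
2. E is the midpoint of YP ⇒ E = (1, -3/2)
2·[FBE] = 3/4, 2·[FJE] = 1
[FBE]:[FJE] = 3/4:1 = 3/4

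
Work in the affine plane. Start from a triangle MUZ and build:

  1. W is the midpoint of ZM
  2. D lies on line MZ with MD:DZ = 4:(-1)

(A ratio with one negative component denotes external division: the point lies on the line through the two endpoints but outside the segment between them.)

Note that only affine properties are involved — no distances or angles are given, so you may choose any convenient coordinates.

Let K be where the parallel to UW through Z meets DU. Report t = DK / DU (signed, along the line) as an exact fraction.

Set M = (0, 0), U = (1, 0), Z = (0, 1); any affine frame gives the same invariant.
1. W is the midpoint of ZM ⇒ W = (0, 1/2)
2. D lies on line MZ with MD:DZ = 4:(-1) ⇒ D = (0, 4/3)
through Z parallel to UW: direction (-1, 1/2); meets DU at K = (2/5, 4/5)
K = D + t·(U−D) with t = 2/5

t = 2/5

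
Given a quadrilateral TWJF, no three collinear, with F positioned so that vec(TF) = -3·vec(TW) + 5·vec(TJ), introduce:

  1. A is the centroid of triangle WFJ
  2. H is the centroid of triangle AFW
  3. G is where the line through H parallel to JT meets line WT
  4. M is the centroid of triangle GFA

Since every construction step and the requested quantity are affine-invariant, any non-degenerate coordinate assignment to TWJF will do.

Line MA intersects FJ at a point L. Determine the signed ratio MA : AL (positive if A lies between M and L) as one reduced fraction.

MA:AL = -65/9

Set T = (0, 0), W = (1, 0), J = (0, 1), F = (-3, 5); any affine frame gives the same invariant.
1. A is the centroid of triangle WFJ ⇒ A = (-2/3, 2)
2. H is the centroid of triangle AFW ⇒ H = (-8/9, 7/3)
3. G is where the line through H parallel to JT meets line WT ⇒ G = (-8/9, 0)
4. M is the centroid of triangle GFA ⇒ M = (-41/27, 7/3)
line MA meets FJ at L = (-51/65, 133/65)
A = M + t·(L−M) with t = 65/56, so MA:AL = 65/56:-9/56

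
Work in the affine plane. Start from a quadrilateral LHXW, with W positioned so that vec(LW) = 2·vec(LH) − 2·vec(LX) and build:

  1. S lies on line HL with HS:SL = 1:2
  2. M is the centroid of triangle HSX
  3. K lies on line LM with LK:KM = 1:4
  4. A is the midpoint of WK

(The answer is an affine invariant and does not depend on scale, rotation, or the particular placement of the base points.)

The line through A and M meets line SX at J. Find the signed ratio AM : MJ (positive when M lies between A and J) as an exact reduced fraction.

AM:MJ = -33/10

Choose coordinates L = (0, 0), H = (1, 0), X = (0, 1), W = (2, -2).
1. S lies on line HL with HS:SL = 1:2 ⇒ S = (2/3, 0)
2. M is the centroid of triangle HSX ⇒ M = (5/9, 1/3)
3. K lies on line LM with LK:KM = 1:4 ⇒ K = (1/9, 1/15)
4. A is the midpoint of WK ⇒ A = (19/18, -29/30)
line AM meets SX at J = (70/99, -2/33)
M = A + t·(J−A) with t = 33/23, so AM:MJ = 33/23:-10/23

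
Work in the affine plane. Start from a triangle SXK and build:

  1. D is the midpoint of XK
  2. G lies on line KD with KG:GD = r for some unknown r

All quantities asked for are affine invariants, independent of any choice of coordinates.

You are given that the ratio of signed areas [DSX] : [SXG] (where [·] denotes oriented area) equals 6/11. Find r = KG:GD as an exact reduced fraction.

r = 1/5

Set S = (0, 0), X = (1, 0), K = (0, 1); any affine frame gives the same invariant.
1. D is the midpoint of XK ⇒ D = (1/2, 1/2)
2. With KG:GD = r, write λ = r/(r+1) so G = K + λ·(D−K); G is affine-linear in λ
Every point depending on G is an affine combination of G and λ-independent points, so each such coordinate is linear in λ; the λ² term in each signed area is a multiple of (D−K)×(D−K) = 0, so 2·[DSX] and 2·[SXG] are each linear in λ. Evaluating at λ=0 and λ=1:
  2·[DSX] = 1/2,   2·[SXG] = -1/2·λ + 1
So [DSX]:[SXG] = (1/2) / (-1/2·λ + 1). Setting this equal to 6/11:
  1/2 = 6/11·(-1/2·λ + 1)  ⇒  λ = 1/6
Then r = λ/(1−λ) = (1/6)/(5/6) = 1/5. Check: with r = 1/5, G = (1/12, 11/12) and [DSX]:[SXG] = 6/11 as required.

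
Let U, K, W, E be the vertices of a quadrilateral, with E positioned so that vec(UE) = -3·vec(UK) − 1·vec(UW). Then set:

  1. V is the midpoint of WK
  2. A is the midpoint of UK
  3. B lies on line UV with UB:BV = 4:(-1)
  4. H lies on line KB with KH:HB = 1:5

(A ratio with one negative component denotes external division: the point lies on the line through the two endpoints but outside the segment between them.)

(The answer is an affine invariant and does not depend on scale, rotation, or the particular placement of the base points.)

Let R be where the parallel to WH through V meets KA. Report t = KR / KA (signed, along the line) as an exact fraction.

Choose coordinates U = (0, 0), K = (1, 0), W = (0, 1), E = (-3, -1).
1. V is the midpoint of WK ⇒ V = (1/2, 1/2)
2. A is the midpoint of UK ⇒ A = (1/2, 0)
3. B lies on line UV with UB:BV = 4:(-1) ⇒ B = (2/3, 2/3)
4. H lies on line KB with KH:HB = 1:5 ⇒ H = (17/18, 1/9)
through V parallel to WH: direction (17/18, -8/9); meets KA at R = (33/32, 0)
R = K + t·(A−K) with t = -1/16

t = -1/16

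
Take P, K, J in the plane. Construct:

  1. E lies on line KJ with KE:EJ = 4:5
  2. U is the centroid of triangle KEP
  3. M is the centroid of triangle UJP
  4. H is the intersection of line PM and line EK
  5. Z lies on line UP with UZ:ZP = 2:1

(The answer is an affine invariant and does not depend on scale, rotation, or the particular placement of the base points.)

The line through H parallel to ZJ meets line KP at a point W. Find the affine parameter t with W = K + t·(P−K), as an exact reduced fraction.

Choose coordinates P = (0, 0), K = (1, 0), J = (0, 1).
1. E lies on line KJ with KE:EJ = 4:5 ⇒ E = (5/9, 4/9)
2. U is the centroid of triangle KEP ⇒ U = (14/27, 4/27)
3. M is the centroid of triangle UJP ⇒ M = (14/81, 31/81)
4. H is the intersection of line PM and line EK ⇒ H = (14/45, 31/45)
5. Z lies on line UP with UZ:ZP = 2:1 ⇒ Z = (14/81, 4/81)
through H parallel to ZJ: direction (-14/81, 77/81); meets KP at W = (24/55, 0)
W = K + t·(P−K) with t = 31/55

t = 31/55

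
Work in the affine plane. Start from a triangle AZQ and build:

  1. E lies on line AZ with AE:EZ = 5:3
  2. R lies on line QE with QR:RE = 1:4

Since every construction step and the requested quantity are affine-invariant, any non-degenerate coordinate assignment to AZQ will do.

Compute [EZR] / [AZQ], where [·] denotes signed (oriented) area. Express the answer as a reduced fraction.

Choose coordinates A = (0, 0), Z = (1, 0), Q = (0, 1).
1. E lies on line AZ with AE:EZ = 5:3 ⇒ E = (5/8, 0)
2. R lies on line QE with QR:RE = 1:4 ⇒ R = (1/8, 4/5)
2·[EZR] = 3/10, 2·[AZQ] = 1
[EZR]:[AZQ] = 3/10:1 = 3/10

[EZR]:[AZQ] = 3/10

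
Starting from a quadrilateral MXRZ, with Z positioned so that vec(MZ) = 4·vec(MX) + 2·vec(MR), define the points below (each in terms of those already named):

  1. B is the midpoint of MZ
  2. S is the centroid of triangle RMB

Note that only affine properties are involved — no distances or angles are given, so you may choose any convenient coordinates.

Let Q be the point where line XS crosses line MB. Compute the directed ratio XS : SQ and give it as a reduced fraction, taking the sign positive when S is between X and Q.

Set M = (0, 0), X = (1, 0), R = (0, 1), Z = (4, 2); any affine frame gives the same invariant.
1. B is the midpoint of MZ ⇒ B = (2, 1)
2. S is the centroid of triangle RMB ⇒ S = (2/3, 2/3)
line XS meets MB at Q = (4/5, 2/5)
S = X + t·(Q−X) with t = 5/3, so XS:SQ = 5/3:-2/3

XS:SQ = -5/2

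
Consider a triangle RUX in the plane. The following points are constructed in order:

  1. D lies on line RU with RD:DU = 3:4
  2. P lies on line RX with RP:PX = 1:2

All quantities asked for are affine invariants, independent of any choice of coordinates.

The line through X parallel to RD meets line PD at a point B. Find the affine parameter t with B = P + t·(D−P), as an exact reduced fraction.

t = -2

Assign R = (0, 0), U = (1, 0), X = (0, 1) — the answer is frame-independent, so this choice is without loss of generality.
1. D lies on line RU with RD:DU = 3:4 ⇒ D = (3/7, 0)
2. P lies on line RX with RP:PX = 1:2 ⇒ P = (0, 1/3)
through X parallel to RD: direction (3/7, 0); meets PD at B = (-6/7, 1)
B = P + t·(D−P) with t = -2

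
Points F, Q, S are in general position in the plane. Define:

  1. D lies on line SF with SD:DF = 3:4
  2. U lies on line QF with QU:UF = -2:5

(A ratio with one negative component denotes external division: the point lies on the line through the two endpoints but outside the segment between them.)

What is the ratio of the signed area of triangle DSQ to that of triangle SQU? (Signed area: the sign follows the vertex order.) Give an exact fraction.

Assign F = (0, 0), Q = (1, 0), S = (0, 1) — the answer is frame-independent, so this choice is without loss of generality.
1. D lies on line SF with SD:DF = 3:4 ⇒ D = (0, 4/7)
2. U lies on line QF with QU:UF = -2:5 ⇒ U = (5/3, 0)
2·[DSQ] = -3/7, 2·[SQU] = 2/3
[DSQ]:[SQU] = -3/7:2/3 = -9/14

[DSQ]:[SQU] = -9/14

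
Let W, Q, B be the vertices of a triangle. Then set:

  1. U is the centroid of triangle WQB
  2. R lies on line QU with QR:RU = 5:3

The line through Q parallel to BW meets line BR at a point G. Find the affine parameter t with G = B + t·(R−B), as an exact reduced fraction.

t = 12/7

Work in coordinates with W = (0, 0), Q = (1, 0), B = (0, 1).
1. U is the centroid of triangle WQB ⇒ U = (1/3, 1/3)
2. R lies on line QU with QR:RU = 5:3 ⇒ R = (7/12, 5/24)
through Q parallel to BW: direction (0, -1); meets BR at G = (1, -5/14)
G = B + t·(R−B) with t = 12/7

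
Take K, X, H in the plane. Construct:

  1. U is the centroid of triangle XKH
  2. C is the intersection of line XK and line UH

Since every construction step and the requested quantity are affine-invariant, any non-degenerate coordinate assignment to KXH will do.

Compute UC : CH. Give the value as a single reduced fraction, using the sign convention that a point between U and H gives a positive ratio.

UC:CH = -1/3

Assign K = (0, 0), X = (1, 0), H = (0, 1) — the answer is frame-independent, so this choice is without loss of generality.
1. U is the centroid of triangle XKH ⇒ U = (1/3, 1/3)
2. C is the intersection of line XK and line UH ⇒ C = (1/2, 0)
C = U + t·(H−U) with t = -1/2, so UC:CH = t:(1−t) = -1/2:3/2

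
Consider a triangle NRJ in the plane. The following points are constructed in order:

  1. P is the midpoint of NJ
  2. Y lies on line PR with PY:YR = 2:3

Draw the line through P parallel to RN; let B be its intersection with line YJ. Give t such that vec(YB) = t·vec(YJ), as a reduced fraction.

Assign N = (0, 0), R = (1, 0), J = (0, 1) — the answer is frame-independent, so this choice is without loss of generality.
1. P is the midpoint of NJ ⇒ P = (0, 1/2)
2. Y lies on line PR with PY:YR = 2:3 ⇒ Y = (2/5, 3/10)
through P parallel to RN: direction (-1, 0); meets YJ at B = (2/7, 1/2)
B = Y + t·(J−Y) with t = 2/7

t = 2/7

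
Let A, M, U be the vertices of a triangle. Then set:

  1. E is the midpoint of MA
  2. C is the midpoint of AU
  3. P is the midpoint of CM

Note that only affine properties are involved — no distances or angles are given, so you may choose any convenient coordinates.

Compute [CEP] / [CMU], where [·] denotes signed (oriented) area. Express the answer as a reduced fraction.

Assign A = (0, 0), M = (1, 0), U = (0, 1) — the answer is frame-independent, so this choice is without loss of generality.
1. E is the midpoint of MA ⇒ E = (1/2, 0)
2. C is the midpoint of AU ⇒ C = (0, 1/2)
3. P is the midpoint of CM ⇒ P = (1/2, 1/4)
2·[CEP] = 1/8, 2·[CMU] = 1/2
[CEP]:[CMU] = 1/8:1/2 = 1/4

[CEP]:[CMU] = 1/4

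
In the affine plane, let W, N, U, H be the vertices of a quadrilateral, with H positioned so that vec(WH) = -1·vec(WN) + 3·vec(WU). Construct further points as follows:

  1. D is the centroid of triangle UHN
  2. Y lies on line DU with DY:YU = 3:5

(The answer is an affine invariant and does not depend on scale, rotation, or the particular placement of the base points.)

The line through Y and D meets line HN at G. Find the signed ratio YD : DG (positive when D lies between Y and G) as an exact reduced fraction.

Work in coordinates with W = (0, 0), N = (1, 0), U = (0, 1), H = (-1, 3).
1. D is the centroid of triangle UHN ⇒ D = (0, 4/3)
2. Y lies on line DU with DY:YU = 3:5 ⇒ Y = (0, 29/24)
line YD meets HN at G = (0, 3/2)
D = Y + t·(G−Y) with t = 3/7, so YD:DG = 3/7:4/7

YD:DG = 3/4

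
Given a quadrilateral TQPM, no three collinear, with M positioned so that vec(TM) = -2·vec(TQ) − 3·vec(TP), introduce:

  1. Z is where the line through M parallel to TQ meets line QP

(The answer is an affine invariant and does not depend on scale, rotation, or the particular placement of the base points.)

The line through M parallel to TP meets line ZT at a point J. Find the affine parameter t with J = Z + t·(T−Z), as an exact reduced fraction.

t = 3/2

Assign T = (0, 0), Q = (1, 0), P = (0, 1), M = (-2, -3) — the answer is frame-independent, so this choice is without loss of generality.
1. Z is where the line through M parallel to TQ meets line QP ⇒ Z = (4, -3)
through M parallel to TP: direction (0, 1); meets ZT at J = (-2, 3/2)
J = Z + t·(T−Z) with t = 3/2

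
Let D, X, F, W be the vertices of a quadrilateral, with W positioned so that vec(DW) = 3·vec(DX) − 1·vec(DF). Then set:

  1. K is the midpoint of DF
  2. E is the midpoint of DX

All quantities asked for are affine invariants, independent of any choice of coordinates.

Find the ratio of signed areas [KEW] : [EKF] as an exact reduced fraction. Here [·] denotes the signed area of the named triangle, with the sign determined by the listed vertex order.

Set D = (0, 0), X = (1, 0), F = (0, 1), W = (3, -1); any affine frame gives the same invariant.
1. K is the midpoint of DF ⇒ K = (0, 1/2)
2. E is the midpoint of DX ⇒ E = (1/2, 0)
2·[KEW] = 3/4, 2·[EKF] = -1/4
[KEW]:[EKF] = 3/4:-1/4 = -3

[KEW]:[EKF] = -3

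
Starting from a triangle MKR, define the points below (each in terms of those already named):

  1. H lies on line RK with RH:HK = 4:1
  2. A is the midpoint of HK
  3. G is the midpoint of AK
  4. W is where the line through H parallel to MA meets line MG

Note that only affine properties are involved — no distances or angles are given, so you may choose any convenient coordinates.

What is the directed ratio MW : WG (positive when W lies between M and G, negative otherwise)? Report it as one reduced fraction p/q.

MW:WG = -2/3

Work in coordinates with M = (0, 0), K = (1, 0), R = (0, 1).
1. H lies on line RK with RH:HK = 4:1 ⇒ H = (4/5, 1/5)
2. A is the midpoint of HK ⇒ A = (9/10, 1/10)
3. G is the midpoint of AK ⇒ G = (19/20, 1/20)
4. W is where the line through H parallel to MA meets line MG ⇒ W = (-19/10, -1/10)
W = M + t·(G−M) with t = -2, so MW:WG = t:(1−t) = -2:3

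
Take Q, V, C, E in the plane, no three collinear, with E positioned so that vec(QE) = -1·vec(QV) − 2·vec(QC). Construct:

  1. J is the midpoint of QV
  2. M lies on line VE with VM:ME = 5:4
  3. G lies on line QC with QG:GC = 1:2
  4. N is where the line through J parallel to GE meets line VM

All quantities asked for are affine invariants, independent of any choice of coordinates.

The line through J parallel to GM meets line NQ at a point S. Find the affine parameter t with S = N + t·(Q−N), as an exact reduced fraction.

Set Q = (0, 0), V = (1, 0), C = (0, 1), E = (-1, -2); any affine frame gives the same invariant.
1. J is the midpoint of QV ⇒ J = (1/2, 0)
2. M lies on line VE with VM:ME = 5:4 ⇒ M = (-1/9, -10/9)
3. G lies on line QC with QG:GC = 1:2 ⇒ G = (0, 1/3)
4. N is where the line through J parallel to GE meets line VM ⇒ N = (1/8, -7/8)
through J parallel to GM: direction (-1/9, -13/9); meets NQ at S = (13/40, -91/40)
S = N + t·(Q−N) with t = -8/5

t = -8/5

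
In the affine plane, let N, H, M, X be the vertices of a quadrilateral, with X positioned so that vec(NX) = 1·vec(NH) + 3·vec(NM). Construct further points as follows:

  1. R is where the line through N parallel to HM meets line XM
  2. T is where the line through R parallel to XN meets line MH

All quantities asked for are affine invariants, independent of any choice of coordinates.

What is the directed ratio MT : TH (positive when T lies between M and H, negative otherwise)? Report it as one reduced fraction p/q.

Set N = (0, 0), H = (1, 0), M = (0, 1), X = (1, 3); any affine frame gives the same invariant.
1. R is where the line through N parallel to HM meets line XM ⇒ R = (-1/3, 1/3)
2. T is where the line through R parallel to XN meets line MH ⇒ T = (-1/12, 13/12)
T = M + t·(H−M) with t = -1/12, so MT:TH = t:(1−t) = -1/12:13/12

MT:TH = -1/13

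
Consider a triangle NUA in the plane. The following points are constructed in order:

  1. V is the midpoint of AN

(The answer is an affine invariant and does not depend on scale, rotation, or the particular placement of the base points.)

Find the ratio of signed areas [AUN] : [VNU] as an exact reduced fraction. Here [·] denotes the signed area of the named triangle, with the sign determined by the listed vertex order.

[AUN]:[VNU] = -2

Set N = (0, 0), U = (1, 0), A = (0, 1); any affine frame gives the same invariant.
1. V is the midpoint of AN ⇒ V = (0, 1/2)
2·[AUN] = -1, 2·[VNU] = 1/2
[AUN]:[VNU] = -1:1/2 = -2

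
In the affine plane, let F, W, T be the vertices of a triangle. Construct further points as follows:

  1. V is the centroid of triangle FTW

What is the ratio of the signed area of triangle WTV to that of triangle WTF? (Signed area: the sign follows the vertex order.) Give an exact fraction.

[WTV]:[WTF] = 1/3

Set F = (0, 0), W = (1, 0), T = (0, 1); any affine frame gives the same invariant.
1. V is the centroid of triangle FTW ⇒ V = (1/3, 1/3)
2·[WTV] = 1/3, 2·[WTF] = 1
[WTV]:[WTF] = 1/3:1 = 1/3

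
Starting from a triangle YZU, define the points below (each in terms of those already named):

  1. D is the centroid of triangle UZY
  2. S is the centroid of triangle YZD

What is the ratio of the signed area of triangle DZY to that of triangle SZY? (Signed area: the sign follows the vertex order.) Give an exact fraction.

[DZY]:[SZY] = 3

Choose coordinates Y = (0, 0), Z = (1, 0), U = (0, 1).
1. D is the centroid of triangle UZY ⇒ D = (1/3, 1/3)
2. S is the centroid of triangle YZD ⇒ S = (4/9, 1/9)
2·[DZY] = -1/3, 2·[SZY] = -1/9
[DZY]:[SZY] = -1/3:-1/9 = 3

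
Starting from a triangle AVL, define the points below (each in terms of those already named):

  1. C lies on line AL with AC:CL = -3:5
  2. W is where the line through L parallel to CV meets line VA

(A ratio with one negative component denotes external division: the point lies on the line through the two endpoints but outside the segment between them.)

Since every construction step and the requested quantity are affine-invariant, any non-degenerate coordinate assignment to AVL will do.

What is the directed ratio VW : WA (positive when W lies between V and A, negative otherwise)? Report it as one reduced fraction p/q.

Set A = (0, 0), V = (1, 0), L = (0, 1); any affine frame gives the same invariant.
1. C lies on line AL with AC:CL = -3:5 ⇒ C = (0, -3/2)
2. W is where the line through L parallel to CV meets line VA ⇒ W = (-2/3, 0)
W = V + t·(A−V) with t = 5/3, so VW:WA = t:(1−t) = 5/3:-2/3

VW:WA = -5/2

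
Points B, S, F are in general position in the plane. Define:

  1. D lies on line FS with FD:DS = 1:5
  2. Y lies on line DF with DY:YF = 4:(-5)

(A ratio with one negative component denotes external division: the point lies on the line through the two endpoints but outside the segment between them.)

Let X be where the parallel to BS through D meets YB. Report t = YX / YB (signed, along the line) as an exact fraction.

Set B = (0, 0), S = (1, 0), F = (0, 1); any affine frame gives the same invariant.
1. D lies on line FS with FD:DS = 1:5 ⇒ D = (1/6, 5/6)
2. Y lies on line DF with DY:YF = 4:(-5) ⇒ Y = (5/6, 1/6)
through D parallel to BS: direction (1, 0); meets YB at X = (25/6, 5/6)
X = Y + t·(B−Y) with t = -4

t = -4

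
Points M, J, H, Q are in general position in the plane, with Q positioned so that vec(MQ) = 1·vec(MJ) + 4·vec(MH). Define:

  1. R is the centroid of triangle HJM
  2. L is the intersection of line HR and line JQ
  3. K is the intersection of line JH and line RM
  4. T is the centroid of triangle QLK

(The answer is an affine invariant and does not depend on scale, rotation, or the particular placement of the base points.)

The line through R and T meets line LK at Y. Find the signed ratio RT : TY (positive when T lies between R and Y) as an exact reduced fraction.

Assign M = (0, 0), J = (1, 0), H = (0, 1), Q = (1, 4) — the answer is frame-independent, so this choice is without loss of generality.
1. R is the centroid of triangle HJM ⇒ R = (1/3, 1/3)
2. L is the intersection of line HR and line JQ ⇒ L = (1, -1)
3. K is the intersection of line JH and line RM ⇒ K = (1/2, 1/2)
4. T is the centroid of triangle QLK ⇒ T = (5/6, 7/6)
line RT meets LK at Y = (10/21, 4/7)
T = R + t·(Y−R) with t = 7/2, so RT:TY = 7/2:-5/2

RT:TY = -7/5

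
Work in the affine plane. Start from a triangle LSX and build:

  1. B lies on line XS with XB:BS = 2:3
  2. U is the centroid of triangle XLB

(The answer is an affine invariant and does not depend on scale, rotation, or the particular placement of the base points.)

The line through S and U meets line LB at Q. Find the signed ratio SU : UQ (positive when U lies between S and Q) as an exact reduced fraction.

Choose coordinates L = (0, 0), S = (1, 0), X = (0, 1).
1. B lies on line XS with XB:BS = 2:3 ⇒ B = (2/5, 3/5)
2. U is the centroid of triangle XLB ⇒ U = (2/15, 8/15)
line SU meets LB at Q = (16/55, 24/55)
U = S + t·(Q−S) with t = 11/9, so SU:UQ = 11/9:-2/9

SU:UQ = -11/2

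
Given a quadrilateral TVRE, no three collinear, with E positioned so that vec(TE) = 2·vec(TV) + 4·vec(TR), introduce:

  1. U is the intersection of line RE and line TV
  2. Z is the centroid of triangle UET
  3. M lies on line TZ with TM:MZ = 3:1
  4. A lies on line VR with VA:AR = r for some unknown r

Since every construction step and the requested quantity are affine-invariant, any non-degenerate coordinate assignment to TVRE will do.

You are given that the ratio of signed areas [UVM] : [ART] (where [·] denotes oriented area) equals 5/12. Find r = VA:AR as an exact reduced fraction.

r = -3/4

Choose coordinates T = (0, 0), V = (1, 0), R = (0, 1), E = (2, 4).
1. U is the intersection of line RE and line TV ⇒ U = (-2/3, 0)
2. Z is the centroid of triangle UET ⇒ Z = (4/9, 4/3)
3. M lies on line TZ with TM:MZ = 3:1 ⇒ M = (1/3, 1)
4. With VA:AR = r, write λ = r/(r+1) so A = V + λ·(R−V); A is affine-linear in λ
Every point depending on A is an affine combination of A and λ-independent points, so each such coordinate is linear in λ; the λ² term in each signed area is a multiple of (R−V)×(R−V) = 0, so 2·[UVM] and 2·[ART] are each linear in λ. Evaluating at λ=0 and λ=1:
  2·[UVM] = 5/3,   2·[ART] = −λ + 1
So [UVM]:[ART] = (5/3) / (−λ + 1). Setting this equal to 5/12:
  5/3 = 5/12·(−λ + 1)  ⇒  λ = -3
Then r = λ/(1−λ) = (-3)/(4) = -3/4. Check: with r = -3/4, A = (4, -3) and [UVM]:[ART] = 5/12 as required.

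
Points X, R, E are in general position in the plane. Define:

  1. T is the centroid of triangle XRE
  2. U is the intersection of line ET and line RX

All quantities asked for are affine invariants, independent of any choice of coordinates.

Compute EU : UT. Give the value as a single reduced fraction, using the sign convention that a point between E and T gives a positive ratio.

EU:UT = -3

Assign X = (0, 0), R = (1, 0), E = (0, 1) — the answer is frame-independent, so this choice is without loss of generality.
1. T is the centroid of triangle XRE ⇒ T = (1/3, 1/3)
2. U is the intersection of line ET and line RX ⇒ U = (1/2, 0)
U = E + t·(T−E) with t = 3/2, so EU:UT = t:(1−t) = 3/2:-1/2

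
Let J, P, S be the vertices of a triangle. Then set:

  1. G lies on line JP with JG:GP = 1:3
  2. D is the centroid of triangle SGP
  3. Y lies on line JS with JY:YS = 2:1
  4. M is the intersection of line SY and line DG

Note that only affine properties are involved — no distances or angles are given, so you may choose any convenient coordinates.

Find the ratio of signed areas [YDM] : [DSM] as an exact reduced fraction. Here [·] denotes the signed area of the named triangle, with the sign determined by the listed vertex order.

[YDM]:[DSM] = -7/9

Choose coordinates J = (0, 0), P = (1, 0), S = (0, 1).
1. G lies on line JP with JG:GP = 1:3 ⇒ G = (1/4, 0)
2. D is the centroid of triangle SGP ⇒ D = (5/12, 1/3)
3. Y lies on line JS with JY:YS = 2:1 ⇒ Y = (0, 2/3)
4. M is the intersection of line SY and line DG ⇒ M = (0, -1/2)
2·[YDM] = -35/72, 2·[DSM] = 5/8
[YDM]:[DSM] = -35/72:5/8 = -7/9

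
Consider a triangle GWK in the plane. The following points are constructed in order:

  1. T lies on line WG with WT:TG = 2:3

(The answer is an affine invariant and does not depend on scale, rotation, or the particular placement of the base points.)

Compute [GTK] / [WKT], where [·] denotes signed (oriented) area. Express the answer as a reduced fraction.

Choose coordinates G = (0, 0), W = (1, 0), K = (0, 1).
1. T lies on line WG with WT:TG = 2:3 ⇒ T = (3/5, 0)
2·[GTK] = 3/5, 2·[WKT] = 2/5
[GTK]:[WKT] = 3/5:2/5 = 3/2

[GTK]:[WKT] = 3/2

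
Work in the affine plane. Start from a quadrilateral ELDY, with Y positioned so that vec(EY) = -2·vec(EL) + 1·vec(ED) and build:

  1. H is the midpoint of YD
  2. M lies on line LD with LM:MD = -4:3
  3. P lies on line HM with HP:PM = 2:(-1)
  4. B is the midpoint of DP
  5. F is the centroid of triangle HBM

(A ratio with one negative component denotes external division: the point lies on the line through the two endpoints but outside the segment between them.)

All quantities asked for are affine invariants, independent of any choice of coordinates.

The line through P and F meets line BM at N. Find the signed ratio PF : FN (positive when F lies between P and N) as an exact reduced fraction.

Set E = (0, 0), L = (1, 0), D = (0, 1), Y = (-2, 1); any affine frame gives the same invariant.
1. H is the midpoint of YD ⇒ H = (-1, 1)
2. M lies on line LD with LM:MD = -4:3 ⇒ M = (-3, 4)
3. P lies on line HM with HP:PM = 2:(-1) ⇒ P = (-5, 7)
4. B is the midpoint of DP ⇒ B = (-5/2, 4)
5. F is the centroid of triangle HBM ⇒ F = (-13/6, 3)
line PF meets BM at N = (-23/8, 4)
F = P + t·(N−P) with t = 4/3, so PF:FN = 4/3:-1/3

PF:FN = -4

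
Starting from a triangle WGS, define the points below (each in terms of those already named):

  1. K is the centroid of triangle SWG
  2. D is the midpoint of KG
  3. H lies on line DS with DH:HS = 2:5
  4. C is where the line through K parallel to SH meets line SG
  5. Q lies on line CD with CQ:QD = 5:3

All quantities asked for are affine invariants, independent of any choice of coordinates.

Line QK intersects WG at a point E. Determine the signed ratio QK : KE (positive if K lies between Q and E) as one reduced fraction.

Set W = (0, 0), G = (1, 0), S = (0, 1); any affine frame gives the same invariant.
1. K is the centroid of triangle SWG ⇒ K = (1/3, 1/3)
2. D is the midpoint of KG ⇒ D = (2/3, 1/6)
3. H lies on line DS with DH:HS = 2:5 ⇒ H = (10/21, 17/42)
4. C is where the line through K parallel to SH meets line SG ⇒ C = (-1, 2)
5. Q lies on line CD with CQ:QD = 5:3 ⇒ Q = (1/24, 41/48)
line QK meets WG at E = (13/25, 0)
K = Q + t·(E−Q) with t = 25/41, so QK:KE = 25/41:16/41

QK:KE = 25/16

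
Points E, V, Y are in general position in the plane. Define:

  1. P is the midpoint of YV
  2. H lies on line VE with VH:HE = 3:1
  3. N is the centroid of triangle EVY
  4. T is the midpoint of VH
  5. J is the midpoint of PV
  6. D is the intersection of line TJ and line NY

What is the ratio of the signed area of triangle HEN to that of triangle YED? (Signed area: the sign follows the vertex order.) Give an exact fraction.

[HEN]:[YED] = -4/27

Choose coordinates E = (0, 0), V = (1, 0), Y = (0, 1).
1. P is the midpoint of YV ⇒ P = (1/2, 1/2)
2. H lies on line VE with VH:HE = 3:1 ⇒ H = (1/4, 0)
3. N is the centroid of triangle EVY ⇒ N = (1/3, 1/3)
4. T is the midpoint of VH ⇒ T = (5/8, 0)
5. J is the midpoint of PV ⇒ J = (3/4, 1/4)
6. D is the intersection of line TJ and line NY ⇒ D = (9/16, -1/8)
2·[HEN] = -1/12, 2·[YED] = 9/16
[HEN]:[YED] = -1/12:9/16 = -4/27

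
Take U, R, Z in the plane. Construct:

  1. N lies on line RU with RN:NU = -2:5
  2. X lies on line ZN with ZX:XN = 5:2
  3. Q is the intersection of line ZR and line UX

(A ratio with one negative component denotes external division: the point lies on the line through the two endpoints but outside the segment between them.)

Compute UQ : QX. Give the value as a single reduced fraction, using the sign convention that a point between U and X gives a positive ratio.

UQ:QX = 21/10

Assign U = (0, 0), R = (1, 0), Z = (0, 1) — the answer is frame-independent, so this choice is without loss of generality.
1. N lies on line RU with RN:NU = -2:5 ⇒ N = (5/3, 0)
2. X lies on line ZN with ZX:XN = 5:2 ⇒ X = (25/21, 2/7)
3. Q is the intersection of line ZR and line UX ⇒ Q = (25/31, 6/31)
Q = U + t·(X−U) with t = 21/31, so UQ:QX = t:(1−t) = 21/31:10/31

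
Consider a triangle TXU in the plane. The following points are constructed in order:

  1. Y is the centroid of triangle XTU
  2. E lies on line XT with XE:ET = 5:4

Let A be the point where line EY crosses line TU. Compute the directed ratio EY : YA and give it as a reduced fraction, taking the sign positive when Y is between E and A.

Assign T = (0, 0), X = (1, 0), U = (0, 1) — the answer is frame-independent, so this choice is without loss of generality.
1. Y is the centroid of triangle XTU ⇒ Y = (1/3, 1/3)
2. E lies on line XT with XE:ET = 5:4 ⇒ E = (4/9, 0)
line EY meets TU at A = (0, 4/3)
Y = E + t·(A−E) with t = 1/4, so EY:YA = 1/4:3/4

EY:YA = 1/3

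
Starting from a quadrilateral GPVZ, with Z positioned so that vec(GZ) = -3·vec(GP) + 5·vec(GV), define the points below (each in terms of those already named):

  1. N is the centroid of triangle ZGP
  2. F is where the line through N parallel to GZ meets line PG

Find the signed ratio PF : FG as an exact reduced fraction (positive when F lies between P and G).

Choose coordinates G = (0, 0), P = (1, 0), V = (0, 1), Z = (-3, 5).
1. N is the centroid of triangle ZGP ⇒ N = (-2/3, 5/3)
2. F is where the line through N parallel to GZ meets line PG ⇒ F = (1/3, 0)
F = P + t·(G−P) with t = 2/3, so PF:FG = t:(1−t) = 2/3:1/3

PF:FG = 2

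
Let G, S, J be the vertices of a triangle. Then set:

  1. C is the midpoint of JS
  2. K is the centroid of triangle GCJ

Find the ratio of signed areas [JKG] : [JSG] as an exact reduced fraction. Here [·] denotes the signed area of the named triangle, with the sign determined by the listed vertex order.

Choose coordinates G = (0, 0), S = (1, 0), J = (0, 1).
1. C is the midpoint of JS ⇒ C = (1/2, 1/2)
2. K is the centroid of triangle GCJ ⇒ K = (1/6, 1/2)
2·[JKG] = -1/6, 2·[JSG] = -1
[JKG]:[JSG] = -1/6:-1 = 1/6

[JKG]:[JSG] = 1/6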